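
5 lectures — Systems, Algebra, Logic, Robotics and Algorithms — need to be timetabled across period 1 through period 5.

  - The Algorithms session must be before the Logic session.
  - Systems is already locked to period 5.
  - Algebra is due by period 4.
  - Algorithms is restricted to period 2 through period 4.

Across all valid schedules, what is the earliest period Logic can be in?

period 3

Precedence pushes Logic to at least period 3.
Logic at period 3 is achievable: Algebra -> period 1, Robotics -> period 1, Logic -> period 3, Algorithms -> period 2, Systems -> period 5.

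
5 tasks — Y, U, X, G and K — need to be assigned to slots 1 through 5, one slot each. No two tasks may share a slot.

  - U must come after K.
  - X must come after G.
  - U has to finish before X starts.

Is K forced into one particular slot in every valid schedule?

No

K can be 1 (e.g. G=3, U=2, X=4, Y=5, K=1) or 2 (e.g. X in 4, K in 2, G in 1, U in 3, Y in 5).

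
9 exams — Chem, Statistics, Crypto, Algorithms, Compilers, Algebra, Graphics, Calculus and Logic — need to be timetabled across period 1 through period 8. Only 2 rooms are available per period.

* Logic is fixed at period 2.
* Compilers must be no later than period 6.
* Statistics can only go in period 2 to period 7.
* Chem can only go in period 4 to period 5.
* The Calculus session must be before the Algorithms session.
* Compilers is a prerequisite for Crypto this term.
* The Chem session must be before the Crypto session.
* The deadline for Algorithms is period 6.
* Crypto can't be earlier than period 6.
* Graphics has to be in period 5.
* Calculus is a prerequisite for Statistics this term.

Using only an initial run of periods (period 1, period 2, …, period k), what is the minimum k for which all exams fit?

The precedence chain requires at least 2 distinct periods.
With at most 2 per period and 9 exams, at least 5 periods are needed.
Crypto can't be placed before period 6, so the schedule must run through at least period 6.
6 works (last occupied period: period 6): for example Chem=period 4, Crypto=period 6, Statistics=period 2, Logic=period 2, Compilers=period 1, Algorithms=period 3, Calculus=period 1, Graphics=period 5, Algebra=period 3.

6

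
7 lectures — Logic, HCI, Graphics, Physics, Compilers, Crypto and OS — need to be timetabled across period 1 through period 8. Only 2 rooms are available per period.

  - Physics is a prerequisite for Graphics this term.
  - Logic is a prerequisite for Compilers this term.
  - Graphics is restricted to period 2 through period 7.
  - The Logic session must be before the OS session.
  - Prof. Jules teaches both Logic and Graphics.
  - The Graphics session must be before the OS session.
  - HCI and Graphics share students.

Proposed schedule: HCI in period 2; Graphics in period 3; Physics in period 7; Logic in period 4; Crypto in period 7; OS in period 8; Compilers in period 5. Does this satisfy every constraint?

No — it violates: Physics is a prerequisite for Graphics this term

HCI and Graphics share students — holds.
The Logic session must be before the OS session — holds.
Logic is a prerequisite for Compilers this term — holds.
Only 2 rooms are available per period — holds.
Physics is a prerequisite for Graphics this term — violated.
Graphics is restricted to period 2 through period 7 — holds.
Prof. Jules teaches both Logic and Graphics — holds.
The Graphics session must be before the OS session — holds.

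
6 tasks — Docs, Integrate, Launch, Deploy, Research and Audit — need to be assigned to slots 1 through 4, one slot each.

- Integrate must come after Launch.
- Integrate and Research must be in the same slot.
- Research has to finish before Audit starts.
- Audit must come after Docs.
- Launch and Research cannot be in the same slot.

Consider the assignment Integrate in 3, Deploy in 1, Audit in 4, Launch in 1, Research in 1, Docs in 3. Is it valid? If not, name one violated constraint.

Audit must come after Docs — holds.
Integrate and Research must be in the same slot — violated.
Research has to finish before Audit starts — holds.
Launch and Research cannot be in the same slot — violated.
Integrate must come after Launch — holds.

No — it violates: Launch and Research cannot be in the same slot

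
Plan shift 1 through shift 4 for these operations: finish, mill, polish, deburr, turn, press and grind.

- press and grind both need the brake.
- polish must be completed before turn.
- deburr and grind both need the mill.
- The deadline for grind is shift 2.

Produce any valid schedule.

turn=shift 2, press=shift 2, mill=shift 1, deburr=shift 2, grind=shift 1, polish=shift 1, finish=shift 1

Checking: polish(shift 1) before turn(shift 2); press(shift 2) != grind(shift 1); deburr(shift 2) != grind(shift 1); grind=shift 1 in [shift 1,shift 2].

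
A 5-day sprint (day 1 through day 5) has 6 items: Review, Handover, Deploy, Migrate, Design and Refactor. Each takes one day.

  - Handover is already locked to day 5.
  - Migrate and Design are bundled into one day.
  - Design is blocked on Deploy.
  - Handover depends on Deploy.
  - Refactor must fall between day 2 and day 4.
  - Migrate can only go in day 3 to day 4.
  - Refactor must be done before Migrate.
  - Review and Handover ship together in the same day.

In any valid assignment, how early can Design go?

Design must be in the same day as Migrate, which can't be before day 3, so Design is at least day 3; Design must be in the same day as Migrate, which can't be after day 4, so Design is at most day 4.
Design at day 3 is achievable: Migrate=day 3, Design=day 3, Deploy=day 1, Review=day 5, Refactor=day 2, Handover=day 5.

day 3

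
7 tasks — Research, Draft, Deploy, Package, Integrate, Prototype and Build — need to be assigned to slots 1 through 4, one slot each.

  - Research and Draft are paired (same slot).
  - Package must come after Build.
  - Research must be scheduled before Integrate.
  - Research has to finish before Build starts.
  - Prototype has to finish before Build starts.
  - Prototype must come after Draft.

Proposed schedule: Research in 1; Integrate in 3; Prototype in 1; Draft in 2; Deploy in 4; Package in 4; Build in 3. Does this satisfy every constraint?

Research and Draft are paired (same slot) — violated.
Package must come after Build — holds.
Research must be scheduled before Integrate — holds.
Research has to finish before Build starts — holds.
Prototype must come after Draft — violated.
Prototype has to finish before Build starts — holds.

Invalid. Prototype must come after Draft.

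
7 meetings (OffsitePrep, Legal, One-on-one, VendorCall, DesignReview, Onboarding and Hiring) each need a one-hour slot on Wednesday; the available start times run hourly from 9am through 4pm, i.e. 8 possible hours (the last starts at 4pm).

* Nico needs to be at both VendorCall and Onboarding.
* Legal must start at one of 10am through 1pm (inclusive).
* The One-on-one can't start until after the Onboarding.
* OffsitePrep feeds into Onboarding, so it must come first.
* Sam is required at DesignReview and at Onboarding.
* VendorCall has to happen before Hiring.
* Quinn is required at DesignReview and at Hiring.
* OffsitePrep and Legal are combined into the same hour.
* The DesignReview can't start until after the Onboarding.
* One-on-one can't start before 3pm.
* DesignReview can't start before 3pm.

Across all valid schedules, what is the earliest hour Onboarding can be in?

11am

Precedence pushes Onboarding to at least 11am; downstream work caps Onboarding at 3pm.
Onboarding at 11am is achievable: OffsitePrep in 10am; DesignReview in 3pm; Onboarding in 11am; Hiring in 10am; Legal in 10am; One-on-one in 3pm; VendorCall in 9am.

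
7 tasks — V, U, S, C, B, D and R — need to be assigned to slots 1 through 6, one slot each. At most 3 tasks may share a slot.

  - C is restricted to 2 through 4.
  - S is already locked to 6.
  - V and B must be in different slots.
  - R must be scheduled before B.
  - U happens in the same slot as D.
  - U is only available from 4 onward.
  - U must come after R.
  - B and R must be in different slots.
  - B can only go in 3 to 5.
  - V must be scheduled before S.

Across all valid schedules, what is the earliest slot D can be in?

4

D must be in the same slot as U, which can't be before 4, so D is at least 4.
D at 4 is achievable: B=3; R=1; S=6; V=1; D=4; U=4; C=2.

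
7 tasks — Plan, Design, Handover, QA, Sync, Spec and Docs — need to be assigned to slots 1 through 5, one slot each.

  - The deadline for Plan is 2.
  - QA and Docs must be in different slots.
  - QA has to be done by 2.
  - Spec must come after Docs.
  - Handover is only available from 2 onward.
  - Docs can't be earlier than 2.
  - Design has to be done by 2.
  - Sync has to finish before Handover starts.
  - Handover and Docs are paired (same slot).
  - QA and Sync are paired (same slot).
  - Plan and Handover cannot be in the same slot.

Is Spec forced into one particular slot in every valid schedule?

No

Spec can be 3 (e.g. Design=1; Plan=1; Docs=2; Spec=3; Handover=2; Sync=1; QA=1) or 4 (e.g. Handover=2, Spec=4, Docs=2, Plan=1, Design=1, Sync=1, QA=1).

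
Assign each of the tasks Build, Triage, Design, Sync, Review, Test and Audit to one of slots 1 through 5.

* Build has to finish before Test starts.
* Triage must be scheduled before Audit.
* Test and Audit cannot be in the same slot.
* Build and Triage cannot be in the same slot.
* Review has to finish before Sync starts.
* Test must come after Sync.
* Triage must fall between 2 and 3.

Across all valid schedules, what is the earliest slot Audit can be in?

Precedence pushes Audit to at least 3.
Audit at 3 is achievable: Sync in 2, Review in 1, Audit in 3, Triage in 2, Design in 1, Test in 4, Build in 1.

3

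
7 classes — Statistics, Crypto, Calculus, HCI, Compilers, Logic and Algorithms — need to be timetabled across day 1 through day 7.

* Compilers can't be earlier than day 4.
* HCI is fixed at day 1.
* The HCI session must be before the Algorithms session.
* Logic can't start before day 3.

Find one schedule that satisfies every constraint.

Statistics in day 1, HCI in day 1, Algorithms in day 2, Logic in day 3, Compilers in day 4, Calculus in day 1, Crypto in day 1

Checking: HCI(day 1) before Algorithms(day 2); HCI=day 1 in [day 1,day 1]; Logic=day 3 in [day 3,day 7]; Compilers=day 4 in [day 4,day 7].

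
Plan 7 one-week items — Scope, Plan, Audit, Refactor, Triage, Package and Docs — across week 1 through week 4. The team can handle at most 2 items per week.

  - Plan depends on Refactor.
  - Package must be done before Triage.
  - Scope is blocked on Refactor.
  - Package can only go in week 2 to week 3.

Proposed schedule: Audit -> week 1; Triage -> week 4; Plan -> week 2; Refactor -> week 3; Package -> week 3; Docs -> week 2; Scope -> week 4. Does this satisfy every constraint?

Scope is blocked on Refactor — holds.
Plan depends on Refactor — violated.
Package must be done before Triage — holds.
The team can handle at most 2 items per week — holds.
Package can only go in week 2 to week 3 — holds.

No. Plan depends on Refactor is not satisfied.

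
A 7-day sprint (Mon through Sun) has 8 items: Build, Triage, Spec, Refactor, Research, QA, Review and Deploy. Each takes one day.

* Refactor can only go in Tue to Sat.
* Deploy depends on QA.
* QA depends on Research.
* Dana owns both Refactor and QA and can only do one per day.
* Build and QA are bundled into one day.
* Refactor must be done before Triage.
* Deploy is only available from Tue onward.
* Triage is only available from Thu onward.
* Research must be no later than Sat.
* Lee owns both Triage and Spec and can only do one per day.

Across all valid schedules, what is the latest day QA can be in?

Precedence pushes QA to at least Tue; downstream work caps QA at Sat.
QA at Sat is achievable: Build in Sat; Deploy in Sun; Research in Mon; Review in Mon; Triage in Thu; Spec in Mon; Refactor in Tue; QA in Sat.

Sat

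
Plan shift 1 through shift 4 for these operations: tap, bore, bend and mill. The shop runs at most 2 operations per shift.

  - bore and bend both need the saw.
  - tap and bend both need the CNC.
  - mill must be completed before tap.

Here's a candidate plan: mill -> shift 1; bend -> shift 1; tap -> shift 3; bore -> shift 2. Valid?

Yes, all constraints hold

The shop runs at most 2 operations per shift — holds.
bore and bend both need the saw — holds.
tap and bend both need the CNC — holds.
mill must be completed before tap — holds.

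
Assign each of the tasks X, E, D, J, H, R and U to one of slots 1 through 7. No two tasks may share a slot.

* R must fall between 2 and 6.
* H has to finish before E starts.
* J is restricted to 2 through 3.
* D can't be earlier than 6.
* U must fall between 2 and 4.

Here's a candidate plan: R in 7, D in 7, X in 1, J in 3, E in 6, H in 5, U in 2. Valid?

D can't be earlier than 6 — holds.
No two tasks may share a slot — violated.
H has to finish before E starts — holds.
U must fall between 2 and 4 — holds.
J is restricted to 2 through 3 — holds.
R must fall between 2 and 6 — violated.

Invalid. R must fall between 2 and 6.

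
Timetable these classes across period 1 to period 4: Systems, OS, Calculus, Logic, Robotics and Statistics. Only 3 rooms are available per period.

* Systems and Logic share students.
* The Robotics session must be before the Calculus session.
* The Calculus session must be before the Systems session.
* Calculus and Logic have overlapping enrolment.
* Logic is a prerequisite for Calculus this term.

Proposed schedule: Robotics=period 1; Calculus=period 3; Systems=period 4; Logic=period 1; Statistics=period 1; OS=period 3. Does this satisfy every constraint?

Calculus and Logic have overlapping enrolment — holds.
Systems and Logic share students — holds.
The Calculus session must be before the Systems session — holds.
Logic is a prerequisite for Calculus this term — holds.
Only 3 rooms are available per period — holds.
The Robotics session must be before the Calculus session — holds.

Yes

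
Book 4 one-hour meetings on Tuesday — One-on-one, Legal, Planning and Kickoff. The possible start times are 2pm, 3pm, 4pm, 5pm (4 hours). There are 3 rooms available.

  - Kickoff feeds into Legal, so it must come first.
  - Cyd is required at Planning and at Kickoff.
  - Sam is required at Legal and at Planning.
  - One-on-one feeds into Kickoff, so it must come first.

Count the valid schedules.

Splitting on One-on-one: it can be 2pm (6), 3pm (2). Listing each branch's schedules as (Legal, Planning, Kickoff):
One-on-one=2pm: (4pm,2pm,3pm) (4pm,5pm,3pm) (5pm,2pm,3pm) (5pm,2pm,4pm) (5pm,3pm,4pm) (5pm,4pm,3pm) — 6.
One-on-one=3pm: (5pm,2pm,4pm) (5pm,3pm,4pm) — 2.
Summing: 6 + 2 = 8.

8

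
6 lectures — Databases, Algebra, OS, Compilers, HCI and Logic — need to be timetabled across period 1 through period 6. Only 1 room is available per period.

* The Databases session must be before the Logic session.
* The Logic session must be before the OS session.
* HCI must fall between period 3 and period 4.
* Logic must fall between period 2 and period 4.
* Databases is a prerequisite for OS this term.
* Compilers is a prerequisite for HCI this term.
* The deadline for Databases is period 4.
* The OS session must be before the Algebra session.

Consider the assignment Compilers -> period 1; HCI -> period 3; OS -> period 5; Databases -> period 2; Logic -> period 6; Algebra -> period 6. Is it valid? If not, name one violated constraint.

The Logic session must be before the OS session — violated.
The deadline for Databases is period 4 — holds.
Only 1 room is available per period — violated.
HCI must fall between period 3 and period 4 — holds.
Databases is a prerequisite for OS this term — holds.
Logic must fall between period 2 and period 4 — violated.
The OS session must be before the Algebra session — holds.
Compilers is a prerequisite for HCI this term — holds.
The Databases session must be before the Logic session — holds.

No — it violates: Logic must fall between period 2 and period 4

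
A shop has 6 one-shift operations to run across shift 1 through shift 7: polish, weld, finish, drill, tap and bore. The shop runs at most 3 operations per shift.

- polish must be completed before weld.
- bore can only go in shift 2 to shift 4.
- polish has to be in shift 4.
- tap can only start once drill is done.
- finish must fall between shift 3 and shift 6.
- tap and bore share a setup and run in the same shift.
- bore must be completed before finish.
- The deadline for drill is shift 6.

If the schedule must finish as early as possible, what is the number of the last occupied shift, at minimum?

The precedence chain requires at least 3 distinct shifts.
With at most 3 per shift and 6 operations, at least 2 shifts are needed.
Propagating the time windows through the other constraints, weld can't land before shift 5, so the schedule must run through at least shift 5.
5 works (last occupied shift: shift 5): for example finish -> shift 3, polish -> shift 4, drill -> shift 1, tap -> shift 2, weld -> shift 5, bore -> shift 2.

shift 5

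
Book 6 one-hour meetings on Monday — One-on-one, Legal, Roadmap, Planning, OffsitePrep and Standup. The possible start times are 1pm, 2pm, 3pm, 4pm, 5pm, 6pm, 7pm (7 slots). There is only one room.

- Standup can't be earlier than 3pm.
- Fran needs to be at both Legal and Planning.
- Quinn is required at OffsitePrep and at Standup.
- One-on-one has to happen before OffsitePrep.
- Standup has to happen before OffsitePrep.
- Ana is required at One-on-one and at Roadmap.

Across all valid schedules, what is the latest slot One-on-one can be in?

6pm

Downstream work caps One-on-one at 6pm.
One-on-one at 6pm is achievable: Standup in 3pm, One-on-one in 6pm, Roadmap in 2pm, Legal in 1pm, Planning in 4pm, OffsitePrep in 7pm.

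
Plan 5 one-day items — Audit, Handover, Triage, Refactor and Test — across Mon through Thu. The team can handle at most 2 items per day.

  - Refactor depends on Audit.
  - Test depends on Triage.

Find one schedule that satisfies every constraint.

Handover -> Wed; Test -> Tue; Audit -> Mon; Refactor -> Tue; Triage -> Mon

Checking: Triage(Mon) before Test(Tue); Audit(Mon) before Refactor(Tue); max 2 per day (cap 2).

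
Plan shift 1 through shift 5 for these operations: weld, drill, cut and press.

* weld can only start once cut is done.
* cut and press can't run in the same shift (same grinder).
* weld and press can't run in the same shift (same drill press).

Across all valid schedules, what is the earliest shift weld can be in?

shift 2

Precedence pushes weld to at least shift 2.
weld at shift 2 is achievable: cut -> shift 1, press -> shift 3, drill -> shift 1, weld -> shift 2.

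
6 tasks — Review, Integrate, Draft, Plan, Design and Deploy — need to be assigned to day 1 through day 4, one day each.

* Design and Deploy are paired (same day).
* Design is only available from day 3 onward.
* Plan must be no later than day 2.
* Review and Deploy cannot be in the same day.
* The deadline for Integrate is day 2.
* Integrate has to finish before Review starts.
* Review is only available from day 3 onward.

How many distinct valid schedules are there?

Splitting on Review: it can be day 3 (16), day 4 (16). Listing each branch's schedules as (Integrate, Draft, Plan, Design, Deploy) by day number:
Review=day 3: (1,1,1,4,4) (1,1,2,4,4) (1,2,1,4,4) (1,2,2,4,4) (1,3,1,4,4) (1,3,2,4,4) (1,4,1,4,4) (1,4,2,4,4) (2,1,1,4,4) (2,1,2,4,4) (2,2,1,4,4) (2,2,2,4,4) (2,3,1,4,4) (2,3,2,4,4) (2,4,1,4,4) (2,4,2,4,4) — 16.
Review=day 4: (1,1,1,3,3) (1,1,2,3,3) (1,2,1,3,3) (1,2,2,3,3) (1,3,1,3,3) (1,3,2,3,3) (1,4,1,3,3) (1,4,2,3,3) (2,1,1,3,3) (2,1,2,3,3) (2,2,1,3,3) (2,2,2,3,3) (2,3,1,3,3) (2,3,2,3,3) (2,4,1,3,3) (2,4,2,3,3) — 16.
Summing: 16 + 16 = 32.

32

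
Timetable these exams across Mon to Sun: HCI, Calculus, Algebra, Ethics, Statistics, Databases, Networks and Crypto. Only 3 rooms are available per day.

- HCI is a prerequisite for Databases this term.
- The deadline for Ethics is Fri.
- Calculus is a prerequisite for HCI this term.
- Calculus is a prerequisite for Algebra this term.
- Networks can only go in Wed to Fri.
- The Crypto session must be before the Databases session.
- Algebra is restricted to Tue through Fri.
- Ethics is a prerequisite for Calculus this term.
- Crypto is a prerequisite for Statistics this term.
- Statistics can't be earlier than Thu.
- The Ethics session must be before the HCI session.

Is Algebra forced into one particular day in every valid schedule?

Algebra can be Wed (e.g. Crypto=Mon, Databases=Thu, Networks=Wed, Algebra=Wed, Ethics=Mon, HCI=Wed, Calculus=Tue, Statistics=Thu) or Thu (e.g. Algebra -> Thu, Calculus -> Tue, Statistics -> Thu, Databases -> Thu, Networks -> Wed, Ethics -> Mon, HCI -> Wed, Crypto -> Mon).

No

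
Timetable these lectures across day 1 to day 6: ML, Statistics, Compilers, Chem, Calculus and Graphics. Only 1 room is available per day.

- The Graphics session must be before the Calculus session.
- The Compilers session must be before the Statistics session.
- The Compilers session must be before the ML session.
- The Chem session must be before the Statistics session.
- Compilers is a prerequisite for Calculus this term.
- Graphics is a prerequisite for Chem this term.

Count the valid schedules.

33

Splitting on ML: it can be day 2 (3), day 3 (6), day 4 (8), day 5 (8), day 6 (8). Listing each branch's schedules as (Statistics, Compilers, Chem, Calculus, Graphics) by day number:
ML=day 2: (5,1,4,6,3) (6,1,4,5,3) (6,1,5,4,3) — 3.
ML=day 3: (5,1,4,6,2) (5,2,4,6,1) (6,1,4,5,2) (6,1,5,4,2) (6,2,4,5,1) (6,2,5,4,1) — 6.
ML=day 4: (5,1,3,6,2) (5,2,3,6,1) (5,3,2,6,1) (6,1,3,5,2) (6,1,5,3,2) (6,2,3,5,1) (6,2,5,3,1) (6,3,2,5,1) — 8.
ML=day 5: (4,1,3,6,2) (4,2,3,6,1) (4,3,2,6,1) (6,1,3,4,2) (6,1,4,3,2) (6,2,3,4,1) (6,2,4,3,1) (6,3,2,4,1) — 8.
ML=day 6: (4,1,3,5,2) (4,2,3,5,1) (4,3,2,5,1) (5,1,3,4,2) (5,1,4,3,2) (5,2,3,4,1) (5,2,4,3,1) (5,3,2,4,1) — 8.
Summing: 3 + 6 + 8 + 8 + 8 = 33.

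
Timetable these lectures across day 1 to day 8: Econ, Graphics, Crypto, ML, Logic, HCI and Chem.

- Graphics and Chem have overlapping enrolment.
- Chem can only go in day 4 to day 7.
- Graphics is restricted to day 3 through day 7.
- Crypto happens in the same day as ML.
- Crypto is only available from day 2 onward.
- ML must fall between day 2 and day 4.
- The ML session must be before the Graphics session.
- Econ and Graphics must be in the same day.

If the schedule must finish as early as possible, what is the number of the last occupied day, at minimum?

day 4

The precedence chain requires at least 2 distinct days.
Chem can't be placed before day 4, so the schedule must run through at least day 4.
4 works (last occupied day: day 4): for example Graphics -> day 3; Econ -> day 3; ML -> day 2; Chem -> day 4; HCI -> day 1; Crypto -> day 2; Logic -> day 1.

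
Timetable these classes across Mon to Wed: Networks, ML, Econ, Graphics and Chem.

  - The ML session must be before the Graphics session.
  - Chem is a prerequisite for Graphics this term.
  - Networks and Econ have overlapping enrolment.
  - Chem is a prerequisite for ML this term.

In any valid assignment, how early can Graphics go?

Wed

Precedence pushes Graphics to at least Wed.
Graphics at Wed is achievable: Econ=Tue, Chem=Mon, Graphics=Wed, Networks=Mon, ML=Tue.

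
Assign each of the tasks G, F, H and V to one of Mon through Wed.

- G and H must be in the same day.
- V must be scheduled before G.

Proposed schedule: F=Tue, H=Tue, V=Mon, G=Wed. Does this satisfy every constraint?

Invalid. G and H must be in the same day.

V must be scheduled before G — holds.
G and H must be in the same day — violated.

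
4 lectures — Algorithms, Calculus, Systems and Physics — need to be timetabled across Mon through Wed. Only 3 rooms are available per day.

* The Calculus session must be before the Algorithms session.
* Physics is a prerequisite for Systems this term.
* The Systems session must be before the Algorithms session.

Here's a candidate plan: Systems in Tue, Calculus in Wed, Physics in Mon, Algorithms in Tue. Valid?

Only 3 rooms are available per day — holds.
Physics is a prerequisite for Systems this term — holds.
The Systems session must be before the Algorithms session — violated.
The Calculus session must be before the Algorithms session — violated.

Invalid. The Calculus session must be before the Algorithms session.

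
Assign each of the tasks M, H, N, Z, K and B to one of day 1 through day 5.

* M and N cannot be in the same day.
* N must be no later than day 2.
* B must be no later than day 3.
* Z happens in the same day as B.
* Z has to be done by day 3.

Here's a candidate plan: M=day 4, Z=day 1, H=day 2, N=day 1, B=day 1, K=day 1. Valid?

Yes, all constraints hold

B must be no later than day 3 — holds.
Z has to be done by day 3 — holds.
Z happens in the same day as B — holds.
M and N cannot be in the same day — holds.
N must be no later than day 2 — holds.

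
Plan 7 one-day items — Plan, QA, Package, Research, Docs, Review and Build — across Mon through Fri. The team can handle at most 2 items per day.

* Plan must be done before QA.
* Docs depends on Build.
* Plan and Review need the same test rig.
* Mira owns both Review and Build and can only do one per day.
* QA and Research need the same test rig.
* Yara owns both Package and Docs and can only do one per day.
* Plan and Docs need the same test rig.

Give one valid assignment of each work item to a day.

Review=Thu; Build=Mon; Research=Wed; Plan=Mon; Package=Wed; Docs=Tue; QA=Tue

Checking: Build(Mon) before Docs(Tue); Plan(Mon) before QA(Tue); Review(Thu) != Build(Mon); QA(Tue) != Research(Wed); Plan(Mon) != Docs(Tue); Plan(Mon) != Review(Thu); Package(Wed) != Docs(Tue); max 2 per day (cap 2).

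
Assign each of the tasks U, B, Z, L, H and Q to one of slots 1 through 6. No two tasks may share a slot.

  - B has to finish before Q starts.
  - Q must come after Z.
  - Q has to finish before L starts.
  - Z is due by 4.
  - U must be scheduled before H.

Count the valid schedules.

Splitting on U: it can be 1 (10), 2 (8), 3 (6), 4 (4), 5 (2). Listing each branch's schedules as (B, Z, L, H, Q):
U=1: (2,3,5,6,4) (2,3,6,4,5) (2,3,6,5,4) (2,4,6,3,5) (3,2,5,6,4) (3,2,6,4,5) (3,2,6,5,4) (3,4,6,2,5) (4,2,6,3,5) (4,3,6,2,5) — 10.
U=2: (1,3,5,6,4) (1,3,6,4,5) (1,3,6,5,4) (1,4,6,3,5) (3,1,5,6,4) (3,1,6,4,5) (3,1,6,5,4) (4,1,6,3,5) — 8.
U=3: (1,2,5,6,4) (1,2,6,4,5) (1,2,6,5,4) (2,1,5,6,4) (2,1,6,4,5) (2,1,6,5,4) — 6.
U=4: (1,2,5,6,3) (1,2,6,5,3) (2,1,5,6,3) (2,1,6,5,3) — 4.
U=5: (1,2,4,6,3) (2,1,4,6,3) — 2.
Summing: 10 + 8 + 6 + 4 + 2 = 30.

30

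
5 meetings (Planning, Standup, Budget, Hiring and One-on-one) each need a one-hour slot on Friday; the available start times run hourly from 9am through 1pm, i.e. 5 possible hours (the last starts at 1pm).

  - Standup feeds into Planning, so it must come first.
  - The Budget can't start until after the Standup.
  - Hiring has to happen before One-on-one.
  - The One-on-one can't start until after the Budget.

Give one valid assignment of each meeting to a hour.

Hiring -> 9am, One-on-one -> 11am, Planning -> 10am, Standup -> 9am, Budget -> 10am

Checking: Standup(9am) before Planning(10am); Standup(9am) before Budget(10am); Hiring(9am) before One-on-one(11am); Budget(10am) before One-on-one(11am).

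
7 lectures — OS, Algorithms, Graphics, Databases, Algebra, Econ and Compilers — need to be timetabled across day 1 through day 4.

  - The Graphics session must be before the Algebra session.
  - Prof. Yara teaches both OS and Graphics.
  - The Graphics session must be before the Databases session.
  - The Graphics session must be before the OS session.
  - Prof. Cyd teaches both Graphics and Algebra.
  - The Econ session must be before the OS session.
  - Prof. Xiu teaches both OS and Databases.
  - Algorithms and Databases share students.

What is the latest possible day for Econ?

day 3

Downstream work caps Econ at day 3.
Econ at day 3 is achievable: Databases=day 2, Econ=day 3, Graphics=day 1, Algebra=day 2, OS=day 4, Algorithms=day 1, Compilers=day 1.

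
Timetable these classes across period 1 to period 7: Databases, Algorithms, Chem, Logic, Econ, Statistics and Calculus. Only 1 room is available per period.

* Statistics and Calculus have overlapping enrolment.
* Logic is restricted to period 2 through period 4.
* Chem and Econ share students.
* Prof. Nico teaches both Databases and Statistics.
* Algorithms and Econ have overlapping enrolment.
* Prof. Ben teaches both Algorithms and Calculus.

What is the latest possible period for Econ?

Econ at period 7 is achievable: Logic -> period 2, Databases -> period 1, Calculus -> period 6, Econ -> period 7, Chem -> period 4, Statistics -> period 5, Algorithms -> period 3.

period 7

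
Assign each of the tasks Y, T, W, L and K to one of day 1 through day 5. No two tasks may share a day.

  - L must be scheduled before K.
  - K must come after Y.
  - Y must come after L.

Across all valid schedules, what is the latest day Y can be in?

day 4

Precedence pushes Y to at least day 2; downstream work caps Y at day 4.
Y at day 4 is achievable: T=day 2, K=day 5, W=day 3, Y=day 4, L=day 1.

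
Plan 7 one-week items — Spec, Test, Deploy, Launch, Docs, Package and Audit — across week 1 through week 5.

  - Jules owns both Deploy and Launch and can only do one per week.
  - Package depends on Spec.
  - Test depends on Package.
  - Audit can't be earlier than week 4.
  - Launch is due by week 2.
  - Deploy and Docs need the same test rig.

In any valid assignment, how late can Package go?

week 4

Precedence pushes Package to at least week 2; downstream work caps Package at week 4.
Package at week 4 is achievable: Spec -> week 1; Docs -> week 1; Test -> week 5; Package -> week 4; Audit -> week 4; Launch -> week 1; Deploy -> week 2.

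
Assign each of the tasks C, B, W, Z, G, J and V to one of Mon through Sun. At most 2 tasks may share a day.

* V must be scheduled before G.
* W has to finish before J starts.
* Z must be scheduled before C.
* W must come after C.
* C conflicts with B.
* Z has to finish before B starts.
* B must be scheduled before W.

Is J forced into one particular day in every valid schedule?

No

J can be Fri (e.g. Z in Mon; C in Tue; V in Mon; W in Thu; G in Tue; B in Wed; J in Fri) or Sat (e.g. V -> Mon; W -> Thu; G -> Tue; C -> Tue; J -> Sat; B -> Wed; Z -> Mon).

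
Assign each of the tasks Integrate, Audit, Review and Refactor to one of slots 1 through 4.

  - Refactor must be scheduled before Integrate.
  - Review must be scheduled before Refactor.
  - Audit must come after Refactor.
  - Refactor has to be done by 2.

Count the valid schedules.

Enumerating: Audit -> 3, Refactor -> 2, Review -> 1, Integrate -> 3 | Refactor=2, Integrate=3, Review=1, Audit=4 | Audit=3; Refactor=2; Integrate=4; Review=1 | Review in 1; Refactor in 2; Integrate in 4; Audit in 4.

4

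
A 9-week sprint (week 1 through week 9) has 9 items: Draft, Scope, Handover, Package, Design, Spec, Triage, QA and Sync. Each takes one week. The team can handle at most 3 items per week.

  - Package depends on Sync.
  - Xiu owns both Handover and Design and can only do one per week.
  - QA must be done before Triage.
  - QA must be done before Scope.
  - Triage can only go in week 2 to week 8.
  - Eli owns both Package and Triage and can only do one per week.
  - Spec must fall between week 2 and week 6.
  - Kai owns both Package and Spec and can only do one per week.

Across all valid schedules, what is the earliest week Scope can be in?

week 2

Precedence pushes Scope to at least week 2.
Scope at week 2 is achievable: Sync -> week 1; Scope -> week 2; Design -> week 4; Draft -> week 1; Spec -> week 2; Package -> week 3; Triage -> week 2; Handover -> week 3; QA -> week 1.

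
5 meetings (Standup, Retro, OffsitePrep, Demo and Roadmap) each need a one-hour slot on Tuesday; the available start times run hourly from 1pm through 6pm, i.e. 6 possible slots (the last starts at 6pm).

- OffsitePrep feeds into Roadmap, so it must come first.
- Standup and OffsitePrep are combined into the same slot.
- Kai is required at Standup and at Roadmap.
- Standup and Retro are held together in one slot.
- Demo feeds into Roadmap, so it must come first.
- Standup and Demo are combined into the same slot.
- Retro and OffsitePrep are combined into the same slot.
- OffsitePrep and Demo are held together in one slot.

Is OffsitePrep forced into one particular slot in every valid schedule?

No

OffsitePrep can be 1pm (e.g. Roadmap -> 2pm, Standup -> 1pm, Retro -> 1pm, OffsitePrep -> 1pm, Demo -> 1pm) or 2pm (e.g. OffsitePrep=2pm; Retro=2pm; Standup=2pm; Demo=2pm; Roadmap=3pm).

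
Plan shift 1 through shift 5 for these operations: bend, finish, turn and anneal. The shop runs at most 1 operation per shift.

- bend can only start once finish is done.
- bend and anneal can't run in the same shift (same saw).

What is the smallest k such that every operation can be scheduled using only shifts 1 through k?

4 shifts

The precedence chain requires at least 2 distinct shifts.
With at most 1 per shift and 4 operations, at least 4 shifts are needed.
4 works (last occupied shift: shift 4): for example bend in shift 2, turn in shift 3, anneal in shift 4, finish in shift 1.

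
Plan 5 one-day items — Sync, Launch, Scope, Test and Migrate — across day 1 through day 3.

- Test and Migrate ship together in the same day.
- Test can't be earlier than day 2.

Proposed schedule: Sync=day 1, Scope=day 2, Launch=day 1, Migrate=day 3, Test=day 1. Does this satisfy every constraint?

Test and Migrate ship together in the same day — violated.
Test can't be earlier than day 2 — violated.

No — it violates: Test can't be earlier than day 2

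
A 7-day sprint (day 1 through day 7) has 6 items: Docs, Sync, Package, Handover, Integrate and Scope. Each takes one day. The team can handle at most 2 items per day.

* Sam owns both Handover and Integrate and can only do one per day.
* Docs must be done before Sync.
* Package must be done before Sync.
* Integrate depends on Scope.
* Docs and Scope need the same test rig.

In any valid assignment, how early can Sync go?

day 2

Precedence pushes Sync to at least day 2.
Sync at day 2 is achievable: Package=day 1; Scope=day 2; Handover=day 4; Sync=day 2; Docs=day 1; Integrate=day 3.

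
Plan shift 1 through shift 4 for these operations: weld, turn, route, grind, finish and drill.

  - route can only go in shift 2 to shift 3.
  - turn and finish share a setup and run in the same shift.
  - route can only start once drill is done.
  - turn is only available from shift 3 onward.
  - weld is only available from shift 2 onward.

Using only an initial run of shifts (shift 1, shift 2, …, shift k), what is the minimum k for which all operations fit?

3 shifts

The precedence chain requires at least 2 distinct shifts.
turn can't be placed before shift 3, so the schedule must run through at least shift 3.
3 works (last occupied shift: shift 3): for example route -> shift 2; weld -> shift 2; drill -> shift 1; turn -> shift 3; finish -> shift 3; grind -> shift 1.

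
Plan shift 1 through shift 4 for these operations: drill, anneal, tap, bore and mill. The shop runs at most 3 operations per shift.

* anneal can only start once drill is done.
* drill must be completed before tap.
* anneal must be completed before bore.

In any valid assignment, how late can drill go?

Downstream work caps drill at shift 2.
drill at shift 2 is achievable: bore in shift 4; tap in shift 3; drill in shift 2; mill in shift 1; anneal in shift 3.

shift 2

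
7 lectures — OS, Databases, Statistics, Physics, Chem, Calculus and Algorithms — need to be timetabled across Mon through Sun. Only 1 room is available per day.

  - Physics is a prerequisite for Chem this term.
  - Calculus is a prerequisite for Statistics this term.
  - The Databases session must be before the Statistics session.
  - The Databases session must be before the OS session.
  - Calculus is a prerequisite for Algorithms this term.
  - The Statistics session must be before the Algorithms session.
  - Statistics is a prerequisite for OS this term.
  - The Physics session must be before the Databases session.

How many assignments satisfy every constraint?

34

Splitting on OS: it can be Fri (6), Sat (14), Sun (14). Listing each branch's schedules as (Databases, Statistics, Physics, Chem, Calculus, Algorithms):
OS=Fri: (Tue,Thu,Mon,Sat,Wed,Sun) (Tue,Thu,Mon,Sun,Wed,Sat) (Wed,Thu,Mon,Sat,Tue,Sun) (Wed,Thu,Mon,Sun,Tue,Sat) (Wed,Thu,Tue,Sat,Mon,Sun) (Wed,Thu,Tue,Sun,Mon,Sat) — 6.
OS=Sat: (Tue,Thu,Mon,Fri,Wed,Sun) (Tue,Thu,Mon,Sun,Wed,Fri) (Tue,Fri,Mon,Wed,Thu,Sun) (Tue,Fri,Mon,Thu,Wed,Sun) (Wed,Thu,Mon,Fri,Tue,Sun) (Wed,Thu,Mon,Sun,Tue,Fri) (Wed,Thu,Tue,Fri,Mon,Sun) (Wed,Thu,Tue,Sun,Mon,Fri) (Wed,Fri,Mon,Tue,Thu,Sun) (Wed,Fri,Mon,Thu,Tue,Sun) (Wed,Fri,Tue,Thu,Mon,Sun) (Thu,Fri,Mon,Tue,Wed,Sun) (Thu,Fri,Mon,Wed,Tue,Sun) (Thu,Fri,Tue,Wed,Mon,Sun) — 14.
OS=Sun: (Tue,Thu,Mon,Fri,Wed,Sat) (Tue,Thu,Mon,Sat,Wed,Fri) (Tue,Fri,Mon,Wed,Thu,Sat) (Tue,Fri,Mon,Thu,Wed,Sat) (Wed,Thu,Mon,Fri,Tue,Sat) (Wed,Thu,Mon,Sat,Tue,Fri) (Wed,Thu,Tue,Fri,Mon,Sat) (Wed,Thu,Tue,Sat,Mon,Fri) (Wed,Fri,Mon,Tue,Thu,Sat) (Wed,Fri,Mon,Thu,Tue,Sat) (Wed,Fri,Tue,Thu,Mon,Sat) (Thu,Fri,Mon,Tue,Wed,Sat) (Thu,Fri,Mon,Wed,Tue,Sat) (Thu,Fri,Tue,Wed,Mon,Sat) — 14.
Summing: 6 + 14 + 14 = 34.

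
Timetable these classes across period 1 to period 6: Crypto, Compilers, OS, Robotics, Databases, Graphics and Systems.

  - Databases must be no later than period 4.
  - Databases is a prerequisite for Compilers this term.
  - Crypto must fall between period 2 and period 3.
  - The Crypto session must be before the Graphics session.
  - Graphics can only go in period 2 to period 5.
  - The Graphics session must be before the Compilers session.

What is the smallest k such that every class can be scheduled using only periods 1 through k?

The precedence chain requires at least 3 distinct periods.
Propagating the time windows through the other constraints, Compilers can't land before period 4, so the schedule must run through at least period 4.
4 works (last occupied period: period 4): for example OS=period 1; Robotics=period 1; Databases=period 1; Graphics=period 3; Crypto=period 2; Compilers=period 4; Systems=period 1.

4 periods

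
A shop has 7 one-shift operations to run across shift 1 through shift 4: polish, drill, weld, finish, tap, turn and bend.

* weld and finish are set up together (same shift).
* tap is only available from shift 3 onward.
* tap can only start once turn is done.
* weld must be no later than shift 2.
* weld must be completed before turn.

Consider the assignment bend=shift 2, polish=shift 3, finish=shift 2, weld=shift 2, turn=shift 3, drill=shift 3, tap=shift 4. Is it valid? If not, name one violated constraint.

tap is only available from shift 3 onward — holds.
weld and finish are set up together (same shift) — holds.
weld must be completed before turn — holds.
tap can only start once turn is done — holds.
weld must be no later than shift 2 — holds.

Yes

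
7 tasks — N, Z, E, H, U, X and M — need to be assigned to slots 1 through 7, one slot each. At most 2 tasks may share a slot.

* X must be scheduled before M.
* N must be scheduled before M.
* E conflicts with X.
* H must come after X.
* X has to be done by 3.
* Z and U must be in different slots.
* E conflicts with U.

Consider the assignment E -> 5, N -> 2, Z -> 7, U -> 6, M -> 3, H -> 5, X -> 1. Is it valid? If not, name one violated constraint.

Yes

X has to be done by 3 — holds.
E conflicts with U — holds.
E conflicts with X — holds.
H must come after X — holds.
Z and U must be in different slots — holds.
N must be scheduled before M — holds.
X must be scheduled before M — holds.
At most 2 tasks may share a slot — holds.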